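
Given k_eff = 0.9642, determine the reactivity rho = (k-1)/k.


rho = (k_eff - 1) / k_eff
rho = (0.9642 - 1) / 0.9642
rho = -0.037129

-0.037129


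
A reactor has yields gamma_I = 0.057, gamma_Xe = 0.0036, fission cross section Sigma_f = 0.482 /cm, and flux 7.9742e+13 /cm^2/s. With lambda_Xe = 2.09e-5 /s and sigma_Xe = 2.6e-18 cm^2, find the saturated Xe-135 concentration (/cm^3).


Xe_eq = (gamma_I + gamma_Xe) * Sigma_f * phi / (lambda_Xe + sigma_Xe * phi)
Numerator = (0.057 + 0.0036) * 0.482 * 7.9742e+13 = 2.329200e+12
Denominator = 2.09e-5 + 2.6e-18 * 7.9742e+13 = 2.282292e-04
Xe_eq = 2.329200e+12 / 2.282292e-04 = 1.0206e+16 /cm^3

1.0206e+16


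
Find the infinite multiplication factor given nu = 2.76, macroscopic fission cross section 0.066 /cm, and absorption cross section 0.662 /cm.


k_inf = nu * Sigma_f / Sigma_a
k_inf = 2.76 * 0.066 / 0.662
k_inf = 0.27517

0.27517


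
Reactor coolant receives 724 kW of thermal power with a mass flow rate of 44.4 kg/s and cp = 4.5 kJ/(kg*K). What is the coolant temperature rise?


dT = Q / (m_dot * cp)
dT = 724 / (44.4 * 4.5)
dT = 3.6236 C

3.6236


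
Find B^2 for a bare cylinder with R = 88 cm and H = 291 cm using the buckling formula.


B^2 = (2.405/R)^2 + (pi/H)^2
B^2 = (2.405/88)^2 + (pi/291)^2
B^2 = 8.6345e-04 /cm^2

8.6345e-04


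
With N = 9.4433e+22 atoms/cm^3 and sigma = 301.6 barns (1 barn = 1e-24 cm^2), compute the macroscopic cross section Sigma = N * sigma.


Sigma = N * sigma_barns * 1e-24
Sigma = 9.4433e+22 * 301.6 * 1e-24
Sigma = 28.481 /cm

28.481


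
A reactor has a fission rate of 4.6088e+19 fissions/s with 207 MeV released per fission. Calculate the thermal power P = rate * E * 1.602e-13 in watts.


P = fission_rate * E_MeV * 1.602e-13
P = 4.6088e+19 * 207 * 1.602e-13
P = 1.5283e+09 W

1.5283e+09


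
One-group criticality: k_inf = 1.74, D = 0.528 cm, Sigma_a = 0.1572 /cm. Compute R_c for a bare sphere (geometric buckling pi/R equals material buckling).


L^2 = D / Sigma_a = 0.528 / 0.1572 = 3.358779 cm^2
B_m^2 = (k_inf - 1) / L^2 = (1.74 - 1) / 3.358779 = 0.2203182 /cm^2
For a bare sphere: B_g = pi/R, so R_c = pi / sqrt(B_m^2)
R_c = pi / sqrt(0.2203182) = 6.6931 cm

6.6931


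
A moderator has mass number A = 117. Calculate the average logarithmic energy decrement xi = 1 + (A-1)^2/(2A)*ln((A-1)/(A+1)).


xi = 1 + (A-1)^2/(2A) * ln((A-1)/(A+1))
xi = 1 + (117-1)^2/(2*117) * ln((117-1)/(117 +1))
xi = 0.016997

0.016997


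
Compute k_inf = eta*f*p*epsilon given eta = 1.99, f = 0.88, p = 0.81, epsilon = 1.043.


k_inf = eta * f * p * epsilon
k_inf = 1.99 * 0.88 * 0.81 * 1.043
k_inf = 1.4795

1.4795


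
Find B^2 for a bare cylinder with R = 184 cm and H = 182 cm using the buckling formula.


B^2 = (2.405/R)^2 + (pi/H)^2
B^2 = (2.405/184)^2 + (pi/182)^2
B^2 = 4.6880e-04 /cm^2

4.6880e-04


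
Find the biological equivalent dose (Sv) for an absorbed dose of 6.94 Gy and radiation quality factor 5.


H = D * Q
H = 6.94 * 5
H = 34.700 Sv

34.700


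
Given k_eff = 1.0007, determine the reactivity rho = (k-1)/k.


rho = (k_eff - 1) / k_eff
rho = (1.0007 - 1) / 1.0007
rho = 6.9951e-04

6.9951e-04


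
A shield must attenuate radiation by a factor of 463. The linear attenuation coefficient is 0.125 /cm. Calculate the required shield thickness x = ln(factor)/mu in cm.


x = ln(factor) / mu
x = ln(463) / 0.125
x = 49.102 cm

49.102


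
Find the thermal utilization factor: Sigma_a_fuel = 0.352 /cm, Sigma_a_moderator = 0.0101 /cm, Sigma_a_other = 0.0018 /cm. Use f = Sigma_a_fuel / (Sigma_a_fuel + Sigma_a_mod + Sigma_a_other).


f = Sigma_a_fuel / (Sigma_a_fuel + Sigma_a_mod + Sigma_a_other)
f = 0.352 / (0.352 + 0.0101 + 0.0018)
f = 0.96730

0.96730


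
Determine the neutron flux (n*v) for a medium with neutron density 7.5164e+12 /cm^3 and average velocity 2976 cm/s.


phi = n * v
phi = 7.5164e+12 * 2976
phi = 2.2369e+16 /cm^2/s

2.2369e+16


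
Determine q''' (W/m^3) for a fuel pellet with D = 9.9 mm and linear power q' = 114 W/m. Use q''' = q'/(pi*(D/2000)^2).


r = D / 2 / 1000 = 9.9 / 2 / 1000 = 0.00495 m
q''' = q' / (pi * r^2)
q''' = 114 / (pi * 0.00495^2)
q''' = 1.4810e+06 W/m^3

1.4810e+06


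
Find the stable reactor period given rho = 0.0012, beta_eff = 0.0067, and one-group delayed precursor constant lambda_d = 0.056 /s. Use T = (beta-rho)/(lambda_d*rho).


T = (beta - rho) / (lambda_d * rho)
T = (0.0067 - 0.0012) / (0.056 * 0.0012)
T = 81.845 s

81.845


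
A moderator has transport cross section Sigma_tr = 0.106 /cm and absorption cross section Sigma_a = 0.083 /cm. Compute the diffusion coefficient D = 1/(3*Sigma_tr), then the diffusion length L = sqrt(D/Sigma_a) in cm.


D = 1 / (3 * Sigma_tr) = 1 / (3 * 0.106) = 3.144654 cm
L = sqrt(D / Sigma_a)
L = sqrt(3.144654 / 0.083)
L = 6.1553 cm

6.1553


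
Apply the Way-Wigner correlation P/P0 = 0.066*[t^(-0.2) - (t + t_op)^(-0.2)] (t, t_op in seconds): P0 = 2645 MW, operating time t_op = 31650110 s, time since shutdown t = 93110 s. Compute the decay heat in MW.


P/P0 = 0.066 * [t^(-0.2) - (t + t_op)^(-0.2)]
P/P0 = 0.066 * [93110^(-0.2) - (93110 + 31650110)^(-0.2)]
P/P0 = 0.066 * [0.1014380 - 0.03159874] = 0.004609391
P = 2645 * 0.004609391 = 12.192 MW

12.192


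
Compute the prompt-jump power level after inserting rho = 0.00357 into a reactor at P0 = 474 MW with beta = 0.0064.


P1/P0 = beta / (beta - rho)
P1/P0 = 0.0064 / (0.0064 - 0.00357) = 2.261484
P1 = 474 * 2.261484 = 1071.9 MW

1071.9


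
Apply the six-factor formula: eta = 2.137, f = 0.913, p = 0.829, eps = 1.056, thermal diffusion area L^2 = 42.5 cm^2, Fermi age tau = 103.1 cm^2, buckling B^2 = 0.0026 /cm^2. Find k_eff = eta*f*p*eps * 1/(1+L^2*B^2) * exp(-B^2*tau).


k_inf = eta*f*p*eps = 2.137*0.913*0.829*1.056 = 1.708023
P_TNL = 1/(1 + L^2*B^2) = 1/(1 + 42.5*0.0026) = 0.9004953
P_FNL = exp(-B^2*tau) = exp(-0.0026*103.1) = 0.7648619
k_eff = k_inf * P_TNL * P_FNL = 1.708023 * 0.9004953 * 0.7648619
k_eff = 1.1764

1.1764


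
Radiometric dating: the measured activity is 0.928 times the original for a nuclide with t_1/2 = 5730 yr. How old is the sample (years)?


lambda = ln(2) / t_half = ln(2) / 5730 = 1.209681e-04 /yr
t = -ln(A/A0) / lambda
t = -ln(0.928) / 1.209681e-04
t = 617.71 yr

617.71


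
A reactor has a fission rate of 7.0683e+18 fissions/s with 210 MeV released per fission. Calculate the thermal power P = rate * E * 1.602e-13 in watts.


P = fission_rate * E_MeV * 1.602e-13
P = 7.0683e+18 * 210 * 1.602e-13
P = 2.3779e+08 W

2.3779e+08


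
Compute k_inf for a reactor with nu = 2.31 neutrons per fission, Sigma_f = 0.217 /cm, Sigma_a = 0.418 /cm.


k_inf = nu * Sigma_f / Sigma_a
k_inf = 2.31 * 0.217 / 0.418
k_inf = 1.1992

1.1992


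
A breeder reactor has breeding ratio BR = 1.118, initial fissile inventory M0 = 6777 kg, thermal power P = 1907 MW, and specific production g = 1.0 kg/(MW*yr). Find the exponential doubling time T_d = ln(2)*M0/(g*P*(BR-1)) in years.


Breeding gain G = BR - 1 = 1.118 - 1 = 0.118
Fissile production rate = g * P * G = 1.0 * 1907 * 0.118 = 225.026 kg/yr
T_d = ln(2) * M0 / (g * P * G)
T_d = ln(2) * 6777 / 225.026 = 20.875 yr

20.875


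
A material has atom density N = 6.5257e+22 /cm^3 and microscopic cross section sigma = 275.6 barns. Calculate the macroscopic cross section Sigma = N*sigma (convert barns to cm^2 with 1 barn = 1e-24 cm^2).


Sigma = N * sigma_barns * 1e-24
Sigma = 6.5257e+22 * 275.6 * 1e-24
Sigma = 17.985 /cm

17.985


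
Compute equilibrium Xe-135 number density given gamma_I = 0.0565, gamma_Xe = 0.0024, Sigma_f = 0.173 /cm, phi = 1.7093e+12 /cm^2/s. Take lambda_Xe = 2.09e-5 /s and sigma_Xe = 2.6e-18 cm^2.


Xe_eq = (gamma_I + gamma_Xe) * Sigma_f * phi / (lambda_Xe + sigma_Xe * phi)
Numerator = (0.0565 + 0.0024) * 0.173 * 1.7093e+12 = 1.741725e+10
Denominator = 2.09e-5 + 2.6e-18 * 1.7093e+12 = 2.534418e-05
Xe_eq = 1.741725e+10 / 2.534418e-05 = 6.8723e+14 /cm^3

6.8723e+14


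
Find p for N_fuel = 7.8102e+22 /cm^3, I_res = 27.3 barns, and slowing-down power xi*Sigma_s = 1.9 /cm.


p = exp(-N * I * 1e-24 / (xi*Sigma_s))
p = exp(-7.8102e+22 * 27.3 * 1e-24 / 1.9)
p = 0.32556

0.32556


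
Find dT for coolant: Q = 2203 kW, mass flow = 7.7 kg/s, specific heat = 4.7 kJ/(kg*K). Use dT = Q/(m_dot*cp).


dT = Q / (m_dot * cp)
dT = 2203 / (7.7 * 4.7)
dT = 60.873 C

60.873


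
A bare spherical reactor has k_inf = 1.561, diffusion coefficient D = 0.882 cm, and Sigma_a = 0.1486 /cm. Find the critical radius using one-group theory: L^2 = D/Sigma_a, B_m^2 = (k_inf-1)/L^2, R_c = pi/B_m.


L^2 = D / Sigma_a = 0.882 / 0.1486 = 5.935397 cm^2
B_m^2 = (k_inf - 1) / L^2 = (1.561 - 1) / 5.935397 = 0.09451769 /cm^2
For a bare sphere: B_g = pi/R, so R_c = pi / sqrt(B_m^2)
R_c = pi / sqrt(0.09451769) = 10.219 cm

10.219


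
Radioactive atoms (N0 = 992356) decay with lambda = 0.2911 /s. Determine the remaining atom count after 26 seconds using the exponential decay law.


N = N0 * exp(-lambda * t)
N = 992356 * exp(-0.2911 * 26)
N = 512.47

512.47


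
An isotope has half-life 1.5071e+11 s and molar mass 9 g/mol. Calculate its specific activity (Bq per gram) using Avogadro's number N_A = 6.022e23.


lambda = ln(2) / t_half = ln(2) / 1.5071e+11 = 4.599212e-12 /s
SA = lambda * N_A / M
SA = 4.599212e-12 * 6.022e23 / 9
SA = 3.0774e+11 Bq/g

3.0774e+11


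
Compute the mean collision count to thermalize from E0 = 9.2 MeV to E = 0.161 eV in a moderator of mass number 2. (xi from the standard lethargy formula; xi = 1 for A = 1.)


xi = 1 + (A-1)^2/(2A)*ln((A-1)/(A+1)) = 0.7253469 (for A = 2)
n = ln(E0/E) / xi
n = ln(9.2e6 / 0.161) / 0.7253469
n = ln(5.714286e+07) / 0.7253469 = 24.624

24.624


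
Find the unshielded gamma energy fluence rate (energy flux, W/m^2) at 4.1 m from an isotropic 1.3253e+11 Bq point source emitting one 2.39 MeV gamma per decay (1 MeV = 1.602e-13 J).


psi = A * E * 1.602e-13 / (4*pi*r^2)
psi = 1.3253e+11 * 2.39 * 1.602e-13 / (4*pi*4.1^2)
psi = 2.4021e-04 W/m^2

2.4021e-04


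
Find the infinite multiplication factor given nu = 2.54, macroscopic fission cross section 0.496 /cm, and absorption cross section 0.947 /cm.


k_inf = nu * Sigma_f / Sigma_a
k_inf = 2.54 * 0.496 / 0.947
k_inf = 1.3303

1.3303


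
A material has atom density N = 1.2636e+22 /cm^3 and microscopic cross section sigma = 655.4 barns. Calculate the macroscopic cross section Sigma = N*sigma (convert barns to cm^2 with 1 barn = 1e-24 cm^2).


Sigma = N * sigma_barns * 1e-24
Sigma = 1.2636e+22 * 655.4 * 1e-24
Sigma = 8.2816 /cm

8.2816


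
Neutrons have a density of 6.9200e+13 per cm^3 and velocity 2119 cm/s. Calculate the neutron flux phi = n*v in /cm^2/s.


phi = n * v
phi = 6.9200e+13 * 2119
phi = 1.4663e+17 /cm^2/s

1.4663e+17


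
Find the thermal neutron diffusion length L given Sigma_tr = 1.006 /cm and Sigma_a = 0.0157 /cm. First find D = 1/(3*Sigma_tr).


D = 1 / (3 * Sigma_tr) = 1 / (3 * 1.006) = 0.3313453 cm
L = sqrt(D / Sigma_a)
L = sqrt(0.3313453 / 0.0157)
L = 4.5940 cm

4.5940


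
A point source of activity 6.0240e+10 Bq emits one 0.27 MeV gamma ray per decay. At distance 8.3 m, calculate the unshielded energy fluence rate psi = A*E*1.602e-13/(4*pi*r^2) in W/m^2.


psi = A * E * 1.602e-13 / (4*pi*r^2)
psi = 6.0240e+10 * 0.27 * 1.602e-13 / (4*pi*8.3^2)
psi = 3.0099e-06 W/m^2

3.0099e-06


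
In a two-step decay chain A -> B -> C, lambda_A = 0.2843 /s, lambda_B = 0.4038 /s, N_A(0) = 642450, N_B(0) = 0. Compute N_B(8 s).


N_B(t) = lambda_A * N_A0 / (lambda_B - lambda_A) * [exp(-lambda_A*t) - exp(-lambda_B*t)]
exp(-0.2843*8) = 0.1028586; exp(-0.4038*8) = 0.03954168
N_B = 0.2843 * 642450 / (0.4038 - 0.2843) * (0.1028586 - 0.03954168)
N_B = 96776

96776


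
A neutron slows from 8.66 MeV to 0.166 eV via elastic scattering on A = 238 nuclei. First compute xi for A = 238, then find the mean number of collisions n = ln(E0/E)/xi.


xi = 1 + (A-1)^2/(2A)*ln((A-1)/(A+1)) = 0.008379872 (for A = 238)
n = ln(E0/E) / xi
n = ln(8.66e6 / 0.166) / 0.008379872
n = ln(5.216867e+07) / 0.008379872 = 2120.6

2120.6


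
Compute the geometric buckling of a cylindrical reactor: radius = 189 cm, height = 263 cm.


B^2 = (2.405/R)^2 + (pi/H)^2
B^2 = (2.405/189)^2 + (pi/263)^2
B^2 = 3.0461e-04 /cm^2

3.0461e-04


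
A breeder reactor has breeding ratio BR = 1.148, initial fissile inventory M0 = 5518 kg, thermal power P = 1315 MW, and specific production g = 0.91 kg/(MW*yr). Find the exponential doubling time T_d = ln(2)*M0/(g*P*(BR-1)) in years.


Breeding gain G = BR - 1 = 1.148 - 1 = 0.148
Fissile production rate = g * P * G = 0.91 * 1315 * 0.148 = 177.1042 kg/yr
T_d = ln(2) * M0 / (g * P * G)
T_d = ln(2) * 5518 / 177.1042 = 21.596 yr

21.596


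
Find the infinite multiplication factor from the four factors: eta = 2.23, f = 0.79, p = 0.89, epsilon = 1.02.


k_inf = eta * f * p * epsilon
k_inf = 2.23 * 0.79 * 0.89 * 1.02
k_inf = 1.5993

1.5993


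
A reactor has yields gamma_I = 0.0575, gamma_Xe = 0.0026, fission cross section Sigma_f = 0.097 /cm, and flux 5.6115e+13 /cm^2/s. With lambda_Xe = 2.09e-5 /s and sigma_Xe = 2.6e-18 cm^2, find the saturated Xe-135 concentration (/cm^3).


Xe_eq = (gamma_I + gamma_Xe) * Sigma_f * phi / (lambda_Xe + sigma_Xe * phi)
Numerator = (0.0575 + 0.0026) * 0.097 * 5.6115e+13 = 3.271336e+11
Denominator = 2.09e-5 + 2.6e-18 * 5.6115e+13 = 1.667990e-04
Xe_eq = 3.271336e+11 / 1.667990e-04 = 1.9612e+15 /cm^3

1.9612e+15


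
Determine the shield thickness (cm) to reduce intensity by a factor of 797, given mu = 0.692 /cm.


x = ln(factor) / mu
x = ln(797) / 0.692
x = 9.6544 cm

9.6544


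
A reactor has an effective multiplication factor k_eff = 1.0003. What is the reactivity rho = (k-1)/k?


rho = (k_eff - 1) / k_eff
rho = (1.0003 - 1) / 1.0003
rho = 2.9991e-04

2.9991e-04


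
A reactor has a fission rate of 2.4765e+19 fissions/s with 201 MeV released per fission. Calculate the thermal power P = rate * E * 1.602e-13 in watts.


P = fission_rate * E_MeV * 1.602e-13
P = 2.4765e+19 * 201 * 1.602e-13
P = 7.9744e+08 W

7.9744e+08


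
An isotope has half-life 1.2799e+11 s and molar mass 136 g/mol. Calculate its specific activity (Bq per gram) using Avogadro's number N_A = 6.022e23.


lambda = ln(2) / t_half = ln(2) / 1.2799e+11 = 5.415635e-12 /s
SA = lambda * N_A / M
SA = 5.415635e-12 * 6.022e23 / 136
SA = 2.3980e+10 Bq/g

2.3980e+10


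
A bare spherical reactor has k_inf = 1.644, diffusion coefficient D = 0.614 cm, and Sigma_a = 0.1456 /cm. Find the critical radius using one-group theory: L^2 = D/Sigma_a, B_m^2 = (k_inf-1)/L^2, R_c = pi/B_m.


L^2 = D / Sigma_a = 0.614 / 0.1456 = 4.217033 cm^2
B_m^2 = (k_inf - 1) / L^2 = (1.644 - 1) / 4.217033 = 0.1527140 /cm^2
For a bare sphere: B_g = pi/R, so R_c = pi / sqrt(B_m^2)
R_c = pi / sqrt(0.1527140) = 8.0392 cm

8.0392


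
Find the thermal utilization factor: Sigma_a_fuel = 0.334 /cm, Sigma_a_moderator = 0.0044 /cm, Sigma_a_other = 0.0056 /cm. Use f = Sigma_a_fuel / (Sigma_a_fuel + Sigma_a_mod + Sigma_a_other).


f = Sigma_a_fuel / (Sigma_a_fuel + Sigma_a_mod + Sigma_a_other)
f = 0.334 / (0.334 + 0.0044 + 0.0056)
f = 0.97093

0.97093


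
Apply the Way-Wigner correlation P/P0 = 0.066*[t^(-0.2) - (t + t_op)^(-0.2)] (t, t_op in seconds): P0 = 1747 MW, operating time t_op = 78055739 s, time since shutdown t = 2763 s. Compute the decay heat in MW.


P/P0 = 0.066 * [t^(-0.2) - (t + t_op)^(-0.2)]
P/P0 = 0.066 * [2763^(-0.2) - (2763 + 78055739)^(-0.2)]
P/P0 = 0.066 * [0.2049858 - 0.02639465] = 0.01178702
P = 1747 * 0.01178702 = 20.592 MW

20.592


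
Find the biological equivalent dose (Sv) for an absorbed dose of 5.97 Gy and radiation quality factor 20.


H = D * Q
H = 5.97 * 20
H = 119.40 Sv

119.40


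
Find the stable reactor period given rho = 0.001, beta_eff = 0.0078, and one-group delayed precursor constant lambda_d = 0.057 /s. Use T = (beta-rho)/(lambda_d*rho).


T = (beta - rho) / (lambda_d * rho)
T = (0.0078 - 0.001) / (0.057 * 0.001)
T = 119.30 s

119.30


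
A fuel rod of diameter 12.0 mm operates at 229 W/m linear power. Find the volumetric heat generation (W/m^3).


r = D / 2 / 1000 = 12.0 / 2 / 1000 = 0.006 m
q''' = q' / (pi * r^2)
q''' = 229 / (pi * 0.006^2)
q''' = 2.0248e+06 W/m^3

2.0248e+06


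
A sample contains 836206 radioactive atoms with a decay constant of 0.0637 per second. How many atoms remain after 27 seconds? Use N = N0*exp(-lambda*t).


N = N0 * exp(-lambda * t)
N = 836206 * exp(-0.0637 * 27)
N = 149751

149751


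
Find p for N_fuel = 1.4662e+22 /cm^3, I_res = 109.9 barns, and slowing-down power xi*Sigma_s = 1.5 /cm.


p = exp(-N * I * 1e-24 / (xi*Sigma_s))
p = exp(-1.4662e+22 * 109.9 * 1e-24 / 1.5)
p = 0.34156

0.34156


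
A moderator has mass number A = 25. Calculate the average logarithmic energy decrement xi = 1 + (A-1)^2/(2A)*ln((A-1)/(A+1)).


xi = 1 + (A-1)^2/(2A) * ln((A-1)/(A+1))
xi = 1 + (25-1)^2/(2*25) * ln((25-1)/(25 +1))
xi = 0.077908

0.077908


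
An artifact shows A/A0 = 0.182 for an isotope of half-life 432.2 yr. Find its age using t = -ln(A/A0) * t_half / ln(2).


lambda = ln(2) / t_half = ln(2) / 432.2 = 0.001603765 /yr
t = -ln(A/A0) / lambda
t = -ln(0.182) / 0.001603765
t = 1062.3 yr

1062.3


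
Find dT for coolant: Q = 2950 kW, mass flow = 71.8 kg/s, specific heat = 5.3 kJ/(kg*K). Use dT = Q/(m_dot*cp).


dT = Q / (m_dot * cp)
dT = 2950 / (71.8 * 5.3)
dT = 7.7521 C

7.7521


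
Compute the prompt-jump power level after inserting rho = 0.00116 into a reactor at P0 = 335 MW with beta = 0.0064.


P1/P0 = beta / (beta - rho)
P1/P0 = 0.0064 / (0.0064 - 0.00116) = 1.221374
P1 = 335 * 1.221374 = 409.16 MW

409.16


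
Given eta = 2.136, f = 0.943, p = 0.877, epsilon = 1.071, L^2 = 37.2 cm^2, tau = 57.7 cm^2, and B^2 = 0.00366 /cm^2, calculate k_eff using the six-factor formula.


k_inf = eta*f*p*eps = 2.136*0.943*0.877*1.071 = 1.891917
P_TNL = 1/(1 + L^2*B^2) = 1/(1 + 37.2*0.00366) = 0.8801639
P_FNL = exp(-B^2*tau) = exp(-0.00366*57.7) = 0.8096267
k_eff = k_inf * P_TNL * P_FNL = 1.891917 * 0.8801639 * 0.8096267
k_eff = 1.3482

1.3482


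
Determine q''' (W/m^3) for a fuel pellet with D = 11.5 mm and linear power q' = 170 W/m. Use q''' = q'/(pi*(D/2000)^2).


r = D / 2 / 1000 = 11.5 / 2 / 1000 = 0.00575 m
q''' = q' / (pi * r^2)
q''' = 170 / (pi * 0.00575^2)
q''' = 1.6367e+06 W/m^3

1.6367e+06


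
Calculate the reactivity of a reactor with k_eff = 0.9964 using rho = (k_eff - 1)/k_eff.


rho = (k_eff - 1) / k_eff
rho = (0.9964 - 1) / 0.9964
rho = -0.0036130

-0.0036130


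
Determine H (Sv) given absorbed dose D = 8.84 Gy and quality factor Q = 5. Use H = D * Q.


H = D * Q
H = 8.84 * 5
H = 44.200 Sv

44.200


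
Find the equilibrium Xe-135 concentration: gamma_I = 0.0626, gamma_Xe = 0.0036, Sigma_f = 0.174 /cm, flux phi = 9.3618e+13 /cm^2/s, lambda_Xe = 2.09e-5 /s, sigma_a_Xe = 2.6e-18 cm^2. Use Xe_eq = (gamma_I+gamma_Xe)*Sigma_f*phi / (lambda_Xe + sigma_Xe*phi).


Xe_eq = (gamma_I + gamma_Xe) * Sigma_f * phi / (lambda_Xe + sigma_Xe * phi)
Numerator = (0.0626 + 0.0036) * 0.174 * 9.3618e+13 = 1.078367e+12
Denominator = 2.09e-5 + 2.6e-18 * 9.3618e+13 = 2.643068e-04
Xe_eq = 1.078367e+12 / 2.643068e-04 = 4.0800e+15 /cm^3

4.0800e+15


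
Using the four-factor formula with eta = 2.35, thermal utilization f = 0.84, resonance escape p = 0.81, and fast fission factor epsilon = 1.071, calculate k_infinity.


k_inf = eta * f * p * epsilon
k_inf = 2.35 * 0.84 * 0.81 * 1.071
k_inf = 1.7125

1.7125


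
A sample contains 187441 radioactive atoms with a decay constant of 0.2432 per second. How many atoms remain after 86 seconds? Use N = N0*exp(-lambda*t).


N = N0 * exp(-lambda * t)
N = 187441 * exp(-0.2432 * 86)
N = 1.5471e-04

1.5471e-04


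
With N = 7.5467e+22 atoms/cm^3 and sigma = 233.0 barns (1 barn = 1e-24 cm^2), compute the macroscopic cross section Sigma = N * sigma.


Sigma = N * sigma_barns * 1e-24
Sigma = 7.5467e+22 * 233.0 * 1e-24
Sigma = 17.584 /cm

17.584


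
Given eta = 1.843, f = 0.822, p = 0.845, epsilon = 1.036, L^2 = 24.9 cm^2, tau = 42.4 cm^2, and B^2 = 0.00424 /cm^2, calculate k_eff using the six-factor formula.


k_inf = eta*f*p*eps = 1.843*0.822*0.845*1.036 = 1.326214
P_TNL = 1/(1 + L^2*B^2) = 1/(1 + 24.9*0.00424) = 0.9045059
P_FNL = exp(-B^2*tau) = exp(-0.00424*42.4) = 0.8354573
k_eff = k_inf * P_TNL * P_FNL = 1.326214 * 0.9045059 * 0.8354573
k_eff = 1.0022

1.0022


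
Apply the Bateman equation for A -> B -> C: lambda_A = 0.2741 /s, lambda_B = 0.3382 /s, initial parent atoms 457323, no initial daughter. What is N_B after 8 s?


N_B(t) = lambda_A * N_A0 / (lambda_B - lambda_A) * [exp(-lambda_A*t) - exp(-lambda_B*t)]
exp(-0.2741*8) = 0.1116038; exp(-0.3382*8) = 0.06683021
N_B = 0.2741 * 457323 / (0.3382 - 0.2741) * (0.1116038 - 0.06683021)
N_B = 87558

87558


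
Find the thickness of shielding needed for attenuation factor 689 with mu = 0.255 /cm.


x = ln(factor) / mu
x = ln(689) / 0.255
x = 25.628 cm

25.628


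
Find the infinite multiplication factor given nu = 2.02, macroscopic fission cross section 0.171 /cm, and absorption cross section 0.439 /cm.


k_inf = nu * Sigma_f / Sigma_a
k_inf = 2.02 * 0.171 / 0.439
k_inf = 0.78683

0.78683


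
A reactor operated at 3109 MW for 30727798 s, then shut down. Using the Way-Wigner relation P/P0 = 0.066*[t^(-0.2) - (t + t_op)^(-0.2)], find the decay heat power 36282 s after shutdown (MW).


P/P0 = 0.066 * [t^(-0.2) - (t + t_op)^(-0.2)]
P/P0 = 0.066 * [36282^(-0.2) - (36282 + 30727798)^(-0.2)]
P/P0 = 0.066 * [0.1224790 - 0.03179737] = 0.005984988
P = 3109 * 0.005984988 = 18.607 MW

18.607


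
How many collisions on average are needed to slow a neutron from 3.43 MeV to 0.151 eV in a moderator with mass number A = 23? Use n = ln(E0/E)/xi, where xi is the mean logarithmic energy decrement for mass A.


xi = 1 + (A-1)^2/(2A)*ln((A-1)/(A+1)) = 0.08448899 (for A = 23)
n = ln(E0/E) / xi
n = ln(3.43e6 / 0.151) / 0.08448899
n = ln(2.271523e+07) / 0.08448899 = 200.48

200.48


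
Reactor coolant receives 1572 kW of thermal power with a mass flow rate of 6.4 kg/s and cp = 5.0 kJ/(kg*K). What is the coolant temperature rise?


dT = Q / (m_dot * cp)
dT = 1572 / (6.4 * 5.0)
dT = 49.125 C

49.125


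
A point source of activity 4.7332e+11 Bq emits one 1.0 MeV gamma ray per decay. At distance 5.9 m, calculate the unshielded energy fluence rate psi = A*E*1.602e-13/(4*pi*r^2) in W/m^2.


psi = A * E * 1.602e-13 / (4*pi*r^2)
psi = 4.7332e+11 * 1.0 * 1.602e-13 / (4*pi*5.9^2)
psi = 1.7334e-04 W/m^2

1.7334e-04


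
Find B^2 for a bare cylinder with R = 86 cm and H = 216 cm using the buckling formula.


B^2 = (2.405/R)^2 + (pi/H)^2
B^2 = (2.405/86)^2 + (pi/216)^2
B^2 = 9.9359e-04 /cm^2

9.9359e-04


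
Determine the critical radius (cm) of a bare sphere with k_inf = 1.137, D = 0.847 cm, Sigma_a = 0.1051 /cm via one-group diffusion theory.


L^2 = D / Sigma_a = 0.847 / 0.1051 = 8.058991 cm^2
B_m^2 = (k_inf - 1) / L^2 = (1.137 - 1) / 8.058991 = 0.01699965 /cm^2
For a bare sphere: B_g = pi/R, so R_c = pi / sqrt(B_m^2)
R_c = pi / sqrt(0.01699965) = 24.095 cm

24.095


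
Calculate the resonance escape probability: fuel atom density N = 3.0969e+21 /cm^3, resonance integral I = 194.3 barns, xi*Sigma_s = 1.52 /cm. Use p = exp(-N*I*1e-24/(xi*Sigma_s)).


p = exp(-N * I * 1e-24 / (xi*Sigma_s))
p = exp(-3.0969e+21 * 194.3 * 1e-24 / 1.52)
p = 0.67309

0.67309


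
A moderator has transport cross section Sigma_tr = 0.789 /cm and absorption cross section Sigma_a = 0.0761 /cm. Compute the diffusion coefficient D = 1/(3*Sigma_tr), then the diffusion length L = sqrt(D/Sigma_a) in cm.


D = 1 / (3 * Sigma_tr) = 1 / (3 * 0.789) = 0.4224757 cm
L = sqrt(D / Sigma_a)
L = sqrt(0.4224757 / 0.0761)
L = 2.3562 cm

2.3562


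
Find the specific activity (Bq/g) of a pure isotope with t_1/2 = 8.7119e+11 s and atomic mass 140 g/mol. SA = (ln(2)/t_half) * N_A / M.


lambda = ln(2) / t_half = ln(2) / 8.7119e+11 = 7.956326e-13 /s
SA = lambda * N_A / M
SA = 7.956326e-13 * 6.022e23 / 140
SA = 3.4224e+09 Bq/g

3.4224e+09


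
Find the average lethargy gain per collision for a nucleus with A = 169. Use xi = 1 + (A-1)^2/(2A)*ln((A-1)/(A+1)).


xi = 1 + (A-1)^2/(2A) * ln((A-1)/(A+1))
xi = 1 + (169-1)^2/(2*169) * ln((169-1)/(169 +1))
xi = 0.011788

0.011788


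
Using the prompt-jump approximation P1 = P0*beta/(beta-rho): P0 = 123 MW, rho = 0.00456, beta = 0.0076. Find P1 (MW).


P1/P0 = beta / (beta - rho)
P1/P0 = 0.0076 / (0.0076 - 0.00456) = 2.500000
P1 = 123 * 2.500000 = 307.50 MW

307.50


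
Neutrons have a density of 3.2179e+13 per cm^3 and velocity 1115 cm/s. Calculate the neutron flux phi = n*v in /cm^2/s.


phi = n * v
phi = 3.2179e+13 * 1115
phi = 3.5880e+16 /cm^2/s

3.5880e+16


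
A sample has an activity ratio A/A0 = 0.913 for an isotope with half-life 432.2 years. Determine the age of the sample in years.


lambda = ln(2) / t_half = ln(2) / 432.2 = 0.001603765 /yr
t = -ln(A/A0) / lambda
t = -ln(0.913) / 0.001603765
t = 56.754 yr

56.754


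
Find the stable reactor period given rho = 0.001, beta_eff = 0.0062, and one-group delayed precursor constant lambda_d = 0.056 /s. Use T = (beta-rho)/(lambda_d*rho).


T = (beta - rho) / (lambda_d * rho)
T = (0.0062 - 0.001) / (0.056 * 0.001)
T = 92.857 s

92.857


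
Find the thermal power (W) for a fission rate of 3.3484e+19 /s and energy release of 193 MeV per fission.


P = fission_rate * E_MeV * 1.602e-13
P = 3.3484e+19 * 193 * 1.602e-13
P = 1.0353e+09 W

1.0353e+09


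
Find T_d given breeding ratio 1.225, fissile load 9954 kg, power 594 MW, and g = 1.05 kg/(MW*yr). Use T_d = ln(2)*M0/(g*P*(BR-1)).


Breeding gain G = BR - 1 = 1.225 - 1 = 0.225
Fissile production rate = g * P * G = 1.05 * 594 * 0.225 = 140.3325 kg/yr
T_d = ln(2) * M0 / (g * P * G)
T_d = ln(2) * 9954 / 140.3325 = 49.166 yr

49.166


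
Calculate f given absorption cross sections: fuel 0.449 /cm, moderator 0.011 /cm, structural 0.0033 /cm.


f = Sigma_a_fuel / (Sigma_a_fuel + Sigma_a_mod + Sigma_a_other)
f = 0.449 / (0.449 + 0.011 + 0.0033)
f = 0.96913

0.96913


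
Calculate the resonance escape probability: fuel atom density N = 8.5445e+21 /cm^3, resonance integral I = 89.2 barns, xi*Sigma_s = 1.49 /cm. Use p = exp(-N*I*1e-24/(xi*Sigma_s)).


p = exp(-N * I * 1e-24 / (xi*Sigma_s))
p = exp(-8.5445e+21 * 89.2 * 1e-24 / 1.49)
p = 0.59958

0.59958


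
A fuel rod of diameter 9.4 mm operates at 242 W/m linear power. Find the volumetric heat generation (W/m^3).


r = D / 2 / 1000 = 9.4 / 2 / 1000 = 0.0047 m
q''' = q' / (pi * r^2)
q''' = 242 / (pi * 0.0047^2)
q''' = 3.4871e+06 W/m^3

3.4871e+06


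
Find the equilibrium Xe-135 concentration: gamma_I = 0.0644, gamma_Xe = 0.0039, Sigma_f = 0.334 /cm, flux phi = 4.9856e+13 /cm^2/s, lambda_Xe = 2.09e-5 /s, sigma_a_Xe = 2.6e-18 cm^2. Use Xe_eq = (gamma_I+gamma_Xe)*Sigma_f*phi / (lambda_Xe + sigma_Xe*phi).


Xe_eq = (gamma_I + gamma_Xe) * Sigma_f * phi / (lambda_Xe + sigma_Xe * phi)
Numerator = (0.0644 + 0.0039) * 0.334 * 4.9856e+13 = 1.137325e+12
Denominator = 2.09e-5 + 2.6e-18 * 4.9856e+13 = 1.505256e-04
Xe_eq = 1.137325e+12 / 1.505256e-04 = 7.5557e+15 /cm^3

7.5557e+15


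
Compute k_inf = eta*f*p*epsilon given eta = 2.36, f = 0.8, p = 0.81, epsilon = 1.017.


k_inf = eta * f * p * epsilon
k_inf = 2.36 * 0.8 * 0.81 * 1.017
k_inf = 1.5553

1.5553


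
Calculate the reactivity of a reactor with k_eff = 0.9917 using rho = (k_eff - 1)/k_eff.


rho = (k_eff - 1) / k_eff
rho = (0.9917 - 1) / 0.9917
rho = -0.0083695

-0.0083695


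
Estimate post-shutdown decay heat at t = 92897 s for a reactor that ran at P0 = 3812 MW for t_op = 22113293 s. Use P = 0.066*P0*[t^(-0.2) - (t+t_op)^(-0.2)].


P/P0 = 0.066 * [t^(-0.2) - (t + t_op)^(-0.2)]
P/P0 = 0.066 * [92897^(-0.2) - (92897 + 22113293)^(-0.2)]
P/P0 = 0.066 * [0.1014845 - 0.03393948] = 0.004457971
P = 3812 * 0.004457971 = 16.994 MW

16.994


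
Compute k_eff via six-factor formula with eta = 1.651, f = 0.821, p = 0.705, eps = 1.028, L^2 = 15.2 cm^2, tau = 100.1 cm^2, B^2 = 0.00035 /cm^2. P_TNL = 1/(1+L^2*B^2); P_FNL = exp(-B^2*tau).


k_inf = eta*f*p*eps = 1.651*0.821*0.705*1.028 = 0.9823641
P_TNL = 1/(1 + L^2*B^2) = 1/(1 + 15.2*0.00035) = 0.9947082
P_FNL = exp(-B^2*tau) = exp(-0.00035*100.1) = 0.9655716
k_eff = k_inf * P_TNL * P_FNL = 0.9823641 * 0.9947082 * 0.9655716
k_eff = 0.94352

0.94352


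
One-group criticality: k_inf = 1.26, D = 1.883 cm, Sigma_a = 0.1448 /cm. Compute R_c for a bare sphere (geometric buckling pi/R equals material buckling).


L^2 = D / Sigma_a = 1.883 / 0.1448 = 13.00414 cm^2
B_m^2 = (k_inf - 1) / L^2 = (1.26 - 1) / 13.00414 = 0.01999363 /cm^2
For a bare sphere: B_g = pi/R, so R_c = pi / sqrt(B_m^2)
R_c = pi / sqrt(0.01999363) = 22.218 cm

22.218


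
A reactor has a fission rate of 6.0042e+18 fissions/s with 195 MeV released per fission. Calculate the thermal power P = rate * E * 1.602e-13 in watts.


P = fission_rate * E_MeV * 1.602e-13
P = 6.0042e+18 * 195 * 1.602e-13
P = 1.8757e+08 W

1.8757e+08


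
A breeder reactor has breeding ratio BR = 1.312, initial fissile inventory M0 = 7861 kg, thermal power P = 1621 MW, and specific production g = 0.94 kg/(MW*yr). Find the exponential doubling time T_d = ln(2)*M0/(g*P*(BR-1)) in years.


Breeding gain G = BR - 1 = 1.312 - 1 = 0.312
Fissile production rate = g * P * G = 0.94 * 1621 * 0.312 = 475.40688 kg/yr
T_d = ln(2) * M0 / (g * P * G)
T_d = ln(2) * 7861 / 475.40688 = 11.461 yr

11.461


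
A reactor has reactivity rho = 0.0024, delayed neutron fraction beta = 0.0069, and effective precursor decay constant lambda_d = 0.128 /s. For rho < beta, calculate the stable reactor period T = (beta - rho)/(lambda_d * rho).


T = (beta - rho) / (lambda_d * rho)
T = (0.0069 - 0.0024) / (0.128 * 0.0024)
T = 14.648 s

14.648


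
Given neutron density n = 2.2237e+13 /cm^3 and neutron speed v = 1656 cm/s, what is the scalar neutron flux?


phi = n * v
phi = 2.2237e+13 * 1656
phi = 3.6824e+16 /cm^2/s

3.6824e+16


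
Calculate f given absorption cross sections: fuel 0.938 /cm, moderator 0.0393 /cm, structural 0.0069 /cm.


f = Sigma_a_fuel / (Sigma_a_fuel + Sigma_a_mod + Sigma_a_other)
f = 0.938 / (0.938 + 0.0393 + 0.0069)
f = 0.95306

0.95306


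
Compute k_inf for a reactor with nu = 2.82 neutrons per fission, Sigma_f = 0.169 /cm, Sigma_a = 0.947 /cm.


k_inf = nu * Sigma_f / Sigma_a
k_inf = 2.82 * 0.169 / 0.947
k_inf = 0.50325

0.50325


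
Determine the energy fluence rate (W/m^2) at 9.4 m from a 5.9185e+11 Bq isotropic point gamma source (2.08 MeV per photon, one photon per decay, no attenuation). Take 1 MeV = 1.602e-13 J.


psi = A * E * 1.602e-13 / (4*pi*r^2)
psi = 5.9185e+11 * 2.08 * 1.602e-13 / (4*pi*9.4^2)
psi = 1.7761e-04 W/m^2

1.7761e-04


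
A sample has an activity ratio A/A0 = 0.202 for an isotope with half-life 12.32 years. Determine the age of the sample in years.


lambda = ln(2) / t_half = ln(2) / 12.32 = 0.05626195 /yr
t = -ln(A/A0) / lambda
t = -ln(0.202) / 0.05626195
t = 28.429 yr

28.429


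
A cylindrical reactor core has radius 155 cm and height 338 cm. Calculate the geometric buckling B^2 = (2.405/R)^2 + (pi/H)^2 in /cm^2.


B^2 = (2.405/R)^2 + (pi/H)^2
B^2 = (2.405/155)^2 + (pi/338)^2
B^2 = 3.2714e-04 /cm^2

3.2714e-04


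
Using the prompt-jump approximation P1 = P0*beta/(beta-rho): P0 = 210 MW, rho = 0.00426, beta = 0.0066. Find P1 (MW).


P1/P0 = beta / (beta - rho)
P1/P0 = 0.0066 / (0.0066 - 0.00426) = 2.820513
P1 = 210 * 2.820513 = 592.31 MW

592.31


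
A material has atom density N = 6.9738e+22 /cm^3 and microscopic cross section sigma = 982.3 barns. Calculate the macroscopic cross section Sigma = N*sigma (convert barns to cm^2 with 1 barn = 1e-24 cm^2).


Sigma = N * sigma_barns * 1e-24
Sigma = 6.9738e+22 * 982.3 * 1e-24
Sigma = 68.504 /cm

68.504


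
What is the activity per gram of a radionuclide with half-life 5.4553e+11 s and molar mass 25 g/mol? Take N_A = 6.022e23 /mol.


lambda = ln(2) / t_half = ln(2) / 5.4553e+11 = 1.270594e-12 /s
SA = lambda * N_A / M
SA = 1.270594e-12 * 6.022e23 / 25
SA = 3.0606e+10 Bq/g

3.0606e+10


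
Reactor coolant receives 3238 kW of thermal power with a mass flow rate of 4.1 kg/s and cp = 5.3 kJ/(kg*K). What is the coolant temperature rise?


dT = Q / (m_dot * cp)
dT = 3238 / (4.1 * 5.3)
dT = 149.01 C

149.01


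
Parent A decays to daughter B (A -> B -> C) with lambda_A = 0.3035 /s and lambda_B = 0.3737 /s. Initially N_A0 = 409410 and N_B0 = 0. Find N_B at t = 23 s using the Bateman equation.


N_B(t) = lambda_A * N_A0 / (lambda_B - lambda_A) * [exp(-lambda_A*t) - exp(-lambda_B*t)]
exp(-0.3035*23) = 9.298382e-04; exp(-0.3737*23) = 1.850101e-04
N_B = 0.3035 * 409410 / (0.3737 - 0.3035) * (9.298382e-04 - 1.850101e-04)
N_B = 1318.4

1318.4


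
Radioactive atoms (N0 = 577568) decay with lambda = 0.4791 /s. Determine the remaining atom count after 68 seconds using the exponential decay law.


N = N0 * exp(-lambda * t)
N = 577568 * exp(-0.4791 * 68)
N = 4.1002e-09

4.1002e-09


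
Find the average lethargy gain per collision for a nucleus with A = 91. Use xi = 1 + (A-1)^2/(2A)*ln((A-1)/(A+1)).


xi = 1 + (A-1)^2/(2A) * ln((A-1)/(A+1))
xi = 1 + (91-1)^2/(2*91) * ln((91-1)/(91 +1))
xi = 0.021818

0.021818


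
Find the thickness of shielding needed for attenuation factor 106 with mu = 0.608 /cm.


x = ln(factor) / mu
x = ln(106) / 0.608
x = 7.6701 cm

7.6701


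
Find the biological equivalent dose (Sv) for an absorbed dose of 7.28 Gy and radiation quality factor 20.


H = D * Q
H = 7.28 * 20
H = 145.60 Sv

145.60


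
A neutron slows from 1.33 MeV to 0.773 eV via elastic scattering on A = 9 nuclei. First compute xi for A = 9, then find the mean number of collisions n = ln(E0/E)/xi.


xi = 1 + (A-1)^2/(2A)*ln((A-1)/(A+1)) = 0.2066007 (for A = 9)
n = ln(E0/E) / xi
n = ln(1.33e6 / 0.773) / 0.2066007
n = ln(1.720569e+06) / 0.2066007 = 69.497

69.497


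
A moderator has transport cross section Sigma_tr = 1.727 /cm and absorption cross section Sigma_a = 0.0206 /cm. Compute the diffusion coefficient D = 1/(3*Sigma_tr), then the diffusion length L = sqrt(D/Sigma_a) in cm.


D = 1 / (3 * Sigma_tr) = 1 / (3 * 1.727) = 0.1930129 cm
L = sqrt(D / Sigma_a)
L = sqrt(0.1930129 / 0.0206)
L = 3.0610 cm

3.0610


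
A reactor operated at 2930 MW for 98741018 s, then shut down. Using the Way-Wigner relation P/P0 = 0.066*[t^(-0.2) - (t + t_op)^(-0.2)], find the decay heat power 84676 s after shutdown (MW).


P/P0 = 0.066 * [t^(-0.2) - (t + t_op)^(-0.2)]
P/P0 = 0.066 * [84676^(-0.2) - (84676 + 98741018)^(-0.2)]
P/P0 = 0.066 * [0.1033827 - 0.02517828] = 0.005161492
P = 2930 * 0.005161492 = 15.123 MW

15.123


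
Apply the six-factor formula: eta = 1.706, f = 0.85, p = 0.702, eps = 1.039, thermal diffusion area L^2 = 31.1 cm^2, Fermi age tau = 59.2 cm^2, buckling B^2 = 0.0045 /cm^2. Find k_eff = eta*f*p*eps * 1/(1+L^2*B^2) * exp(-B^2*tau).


k_inf = eta*f*p*eps = 1.706*0.85*0.702*1.039 = 1.057671
P_TNL = 1/(1 + L^2*B^2) = 1/(1 + 31.1*0.0045) = 0.8772315
P_FNL = exp(-B^2*tau) = exp(-0.0045*59.2) = 0.7661326
k_eff = k_inf * P_TNL * P_FNL = 1.057671 * 0.8772315 * 0.7661326
k_eff = 0.71083

0.71083


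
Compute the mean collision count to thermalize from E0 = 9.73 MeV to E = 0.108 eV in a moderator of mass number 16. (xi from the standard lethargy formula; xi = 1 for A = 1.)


xi = 1 + (A-1)^2/(2A)*ln((A-1)/(A+1)) = 0.1199467 (for A = 16)
n = ln(E0/E) / xi
n = ln(9.73e6 / 0.108) / 0.1199467
n = ln(9.009259e+07) / 0.1199467 = 152.70

152.70


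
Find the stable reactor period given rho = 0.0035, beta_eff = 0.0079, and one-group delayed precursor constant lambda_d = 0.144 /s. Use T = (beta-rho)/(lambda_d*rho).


T = (beta - rho) / (lambda_d * rho)
T = (0.0079 - 0.0035) / (0.144 * 0.0035)
T = 8.7302 s

8.7302


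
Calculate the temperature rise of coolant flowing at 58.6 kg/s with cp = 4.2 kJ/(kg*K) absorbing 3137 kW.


dT = Q / (m_dot * cp)
dT = 3137 / (58.6 * 4.2)
dT = 12.746 C

12.746


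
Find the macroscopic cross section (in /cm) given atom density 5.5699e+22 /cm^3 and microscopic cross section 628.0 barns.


Sigma = N * sigma_barns * 1e-24
Sigma = 5.5699e+22 * 628.0 * 1e-24
Sigma = 34.979 /cm

34.979


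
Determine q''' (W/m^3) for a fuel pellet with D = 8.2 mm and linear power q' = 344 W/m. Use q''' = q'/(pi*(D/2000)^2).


r = D / 2 / 1000 = 8.2 / 2 / 1000 = 0.0041 m
q''' = q' / (pi * r^2)
q''' = 344 / (pi * 0.0041^2)
q''' = 6.5139e+06 W/m^3

6.5139e+06


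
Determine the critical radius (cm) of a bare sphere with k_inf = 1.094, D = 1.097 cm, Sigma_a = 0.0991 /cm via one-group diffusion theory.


L^2 = D / Sigma_a = 1.097 / 0.0991 = 11.06963 cm^2
B_m^2 = (k_inf - 1) / L^2 = (1.094 - 1) / 11.06963 = 0.008491702 /cm^2
For a bare sphere: B_g = pi/R, so R_c = pi / sqrt(B_m^2)
R_c = pi / sqrt(0.008491702) = 34.092 cm

34.092


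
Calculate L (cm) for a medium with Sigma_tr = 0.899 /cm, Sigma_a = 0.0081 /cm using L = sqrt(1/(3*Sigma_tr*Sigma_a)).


D = 1 / (3 * Sigma_tr) = 1 / (3 * 0.899) = 0.3707824 cm
L = sqrt(D / Sigma_a)
L = sqrt(0.3707824 / 0.0081)
L = 6.7658 cm

6.7658


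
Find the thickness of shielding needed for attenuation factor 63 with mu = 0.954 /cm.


x = ln(factor) / mu
x = ln(63) / 0.954
x = 4.3429 cm

4.3429


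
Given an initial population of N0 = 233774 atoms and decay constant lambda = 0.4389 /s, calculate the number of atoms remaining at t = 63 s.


N = N0 * exp(-lambda * t)
N = 233774 * exp(-0.4389 * 63)
N = 2.2922e-07

2.2922e-07


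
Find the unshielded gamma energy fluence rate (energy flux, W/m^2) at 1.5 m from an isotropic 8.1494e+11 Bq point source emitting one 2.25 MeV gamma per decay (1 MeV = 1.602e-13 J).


psi = A * E * 1.602e-13 / (4*pi*r^2)
psi = 8.1494e+11 * 2.25 * 1.602e-13 / (4*pi*1.5^2)
psi = 0.010389 W/m^2

0.010389


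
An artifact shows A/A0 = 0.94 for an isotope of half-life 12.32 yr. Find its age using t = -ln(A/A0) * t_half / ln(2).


lambda = ln(2) / t_half = ln(2) / 12.32 = 0.05626195 /yr
t = -ln(A/A0) / lambda
t = -ln(0.94) / 0.05626195
t = 1.0998 yr

1.0998


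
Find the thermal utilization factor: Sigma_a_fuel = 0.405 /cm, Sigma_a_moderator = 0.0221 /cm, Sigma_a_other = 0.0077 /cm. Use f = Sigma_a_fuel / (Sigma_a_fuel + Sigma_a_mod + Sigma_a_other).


f = Sigma_a_fuel / (Sigma_a_fuel + Sigma_a_mod + Sigma_a_other)
f = 0.405 / (0.405 + 0.0221 + 0.0077)
f = 0.93146

0.93146


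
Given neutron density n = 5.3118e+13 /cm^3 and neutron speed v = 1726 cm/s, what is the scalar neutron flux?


phi = n * v
phi = 5.3118e+13 * 1726
phi = 9.1682e+16 /cm^2/s

9.1682e+16


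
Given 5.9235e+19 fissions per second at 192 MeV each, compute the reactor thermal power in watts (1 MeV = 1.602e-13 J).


P = fission_rate * E_MeV * 1.602e-13
P = 5.9235e+19 * 192 * 1.602e-13
P = 1.8220e+09 W

1.8220e+09


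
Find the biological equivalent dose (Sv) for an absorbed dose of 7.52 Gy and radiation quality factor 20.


H = D * Q
H = 7.52 * 20
H = 150.40 Sv

150.40


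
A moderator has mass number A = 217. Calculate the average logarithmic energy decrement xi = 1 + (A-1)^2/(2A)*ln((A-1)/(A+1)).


xi = 1 + (A-1)^2/(2A) * ln((A-1)/(A+1))
xi = 1 + (217-1)^2/(2*217) * ln((217-1)/(217 +1))
xi = 0.0091883

0.0091883


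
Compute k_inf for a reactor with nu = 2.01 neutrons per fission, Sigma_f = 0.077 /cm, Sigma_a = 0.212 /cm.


k_inf = nu * Sigma_f / Sigma_a
k_inf = 2.01 * 0.077 / 0.212
k_inf = 0.73005

0.73005


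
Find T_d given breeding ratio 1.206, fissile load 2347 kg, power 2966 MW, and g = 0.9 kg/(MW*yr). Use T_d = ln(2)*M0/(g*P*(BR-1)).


Breeding gain G = BR - 1 = 1.206 - 1 = 0.206
Fissile production rate = g * P * G = 0.9 * 2966 * 0.206 = 549.8964 kg/yr
T_d = ln(2) * M0 / (g * P * G)
T_d = ln(2) * 2347 / 549.8964 = 2.9584 yr

2.9584
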